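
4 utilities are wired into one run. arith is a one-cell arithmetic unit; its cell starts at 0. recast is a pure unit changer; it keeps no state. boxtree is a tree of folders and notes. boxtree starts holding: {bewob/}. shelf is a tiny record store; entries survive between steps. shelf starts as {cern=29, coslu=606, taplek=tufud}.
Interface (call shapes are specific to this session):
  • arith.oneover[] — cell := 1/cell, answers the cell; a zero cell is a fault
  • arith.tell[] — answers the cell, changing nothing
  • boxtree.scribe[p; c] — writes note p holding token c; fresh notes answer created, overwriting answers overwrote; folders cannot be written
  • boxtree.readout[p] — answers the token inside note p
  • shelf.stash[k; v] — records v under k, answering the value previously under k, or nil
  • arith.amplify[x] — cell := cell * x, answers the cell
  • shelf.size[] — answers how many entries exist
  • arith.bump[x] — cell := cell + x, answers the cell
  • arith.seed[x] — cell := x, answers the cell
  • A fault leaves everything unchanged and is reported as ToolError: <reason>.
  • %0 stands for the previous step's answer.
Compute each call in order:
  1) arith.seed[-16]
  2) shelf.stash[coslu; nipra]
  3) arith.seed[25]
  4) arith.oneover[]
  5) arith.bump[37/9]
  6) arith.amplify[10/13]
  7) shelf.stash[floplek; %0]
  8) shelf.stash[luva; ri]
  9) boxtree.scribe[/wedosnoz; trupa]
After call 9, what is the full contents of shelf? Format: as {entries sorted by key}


% arith.seed(x='-16') -> -16
% shelf.stash(k='coslu', v='nipra') -> 606
% arith.seed(x='25') -> 25
% arith.oneover() -> 1/25
% arith.bump(x='37/9') -> 934/225
% arith.amplify(x='10/13') -> 1868/585
% shelf.stash(k='floplek', v='%0') -> nil
% shelf.stash(k='luva', v='ri') -> nil
% boxtree.scribe(p='/wedosnoz', c='trupa') -> created

Answer: {cern=29, coslu=nipra, floplek=1868/585, luva=ri, taplek=tufud}


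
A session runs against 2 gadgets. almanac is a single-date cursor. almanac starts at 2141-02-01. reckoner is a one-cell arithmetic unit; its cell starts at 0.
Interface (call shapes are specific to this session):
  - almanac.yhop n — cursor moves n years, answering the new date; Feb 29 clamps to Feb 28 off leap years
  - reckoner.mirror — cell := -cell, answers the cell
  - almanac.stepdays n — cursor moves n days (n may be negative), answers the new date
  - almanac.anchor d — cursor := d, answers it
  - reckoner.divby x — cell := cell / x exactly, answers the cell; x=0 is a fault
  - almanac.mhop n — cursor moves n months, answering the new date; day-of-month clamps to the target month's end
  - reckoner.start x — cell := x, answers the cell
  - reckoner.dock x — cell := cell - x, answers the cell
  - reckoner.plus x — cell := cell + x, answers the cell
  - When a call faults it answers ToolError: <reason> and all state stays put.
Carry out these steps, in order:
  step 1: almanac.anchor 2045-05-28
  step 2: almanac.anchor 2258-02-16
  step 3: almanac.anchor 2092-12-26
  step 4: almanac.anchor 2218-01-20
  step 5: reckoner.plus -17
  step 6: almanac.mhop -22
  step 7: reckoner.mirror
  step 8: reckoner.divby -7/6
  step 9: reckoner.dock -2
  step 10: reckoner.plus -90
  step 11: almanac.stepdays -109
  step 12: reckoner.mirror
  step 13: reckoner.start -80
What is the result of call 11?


Answer: 2215-12-02

Derivation:
==> almanac.anchor(d='2045-05-28')
<== 2045-05-28
==> almanac.anchor(d='2258-02-16')
<== 2258-02-16
==> almanac.anchor(d='2092-12-26')
<== 2092-12-26
==> almanac.anchor(d='2218-01-20')
<== 2218-01-20
==> reckoner.plus(x='-17')
<== -17
==> almanac.mhop(n='-22')
<== 2216-03-20
==> reckoner.mirror()
<== 17
==> reckoner.divby(x='-7/6')
<== -102/7
==> reckoner.dock(x='-2')
<== -88/7
==> reckoner.plus(x='-90')
<== -718/7
==> almanac.stepdays(n='-109')
<== 2215-12-02
==> reckoner.mirror()
<== 718/7
==> reckoner.start(x='-80')
<== -80


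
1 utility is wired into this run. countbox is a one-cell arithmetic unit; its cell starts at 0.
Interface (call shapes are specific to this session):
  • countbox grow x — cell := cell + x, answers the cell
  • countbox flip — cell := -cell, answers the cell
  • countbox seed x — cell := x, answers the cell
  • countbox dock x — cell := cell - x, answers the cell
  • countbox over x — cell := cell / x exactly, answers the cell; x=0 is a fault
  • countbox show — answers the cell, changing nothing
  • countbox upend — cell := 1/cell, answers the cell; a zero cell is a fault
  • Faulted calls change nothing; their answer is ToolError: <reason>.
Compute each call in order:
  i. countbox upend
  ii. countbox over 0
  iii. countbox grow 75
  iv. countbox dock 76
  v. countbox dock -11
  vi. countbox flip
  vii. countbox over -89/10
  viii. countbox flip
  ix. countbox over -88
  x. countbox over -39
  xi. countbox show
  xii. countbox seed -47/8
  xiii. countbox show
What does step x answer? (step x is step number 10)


==> countbox upend()
<== ToolError: reciprocal of zero
==> countbox over(x=0)
<== ToolError: division by zero
==> countbox grow(x=75)
<== 75
==> countbox dock(x=76)
<== -1
==> countbox dock(x=-11)
<== 10
==> countbox flip()
<== -10
==> countbox over(x=-89/10)
<== 100/89
==> countbox flip()
<== -100/89
==> countbox over(x=-88)
<== 25/1958
==> countbox over(x=-39)
<== -25/76362
==> countbox show()
<== -25/76362
==> countbox seed(x=-47/8)
<== -47/8
==> countbox show()
<== -47/8

Answer: -25/76362


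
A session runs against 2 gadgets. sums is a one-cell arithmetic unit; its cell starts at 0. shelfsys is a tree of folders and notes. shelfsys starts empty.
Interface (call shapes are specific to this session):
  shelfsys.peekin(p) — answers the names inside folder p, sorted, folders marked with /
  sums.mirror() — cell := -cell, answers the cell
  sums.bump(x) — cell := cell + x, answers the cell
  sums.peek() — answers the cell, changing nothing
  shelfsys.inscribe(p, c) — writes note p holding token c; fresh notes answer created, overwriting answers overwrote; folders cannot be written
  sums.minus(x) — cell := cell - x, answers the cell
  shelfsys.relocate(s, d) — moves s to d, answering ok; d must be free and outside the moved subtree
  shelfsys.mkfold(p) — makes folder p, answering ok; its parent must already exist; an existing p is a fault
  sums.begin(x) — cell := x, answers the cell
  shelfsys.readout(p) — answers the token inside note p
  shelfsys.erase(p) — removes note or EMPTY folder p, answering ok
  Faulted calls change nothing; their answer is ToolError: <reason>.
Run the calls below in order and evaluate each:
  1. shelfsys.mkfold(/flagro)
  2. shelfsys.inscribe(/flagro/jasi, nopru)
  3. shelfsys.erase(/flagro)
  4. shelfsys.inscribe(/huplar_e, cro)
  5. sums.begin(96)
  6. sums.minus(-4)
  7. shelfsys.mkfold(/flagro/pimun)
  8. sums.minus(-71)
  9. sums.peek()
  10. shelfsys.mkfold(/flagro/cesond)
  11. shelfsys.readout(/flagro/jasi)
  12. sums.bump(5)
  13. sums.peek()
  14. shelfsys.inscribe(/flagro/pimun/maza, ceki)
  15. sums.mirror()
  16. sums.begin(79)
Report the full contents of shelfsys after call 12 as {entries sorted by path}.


>> shelfsys.mkfold(p→/flagro)
<< ok
>> shelfsys.inscribe(p→/flagro/jasi, c→nopru)
<< created
>> shelfsys.erase(p→/flagro)
<< ToolError: not empty
>> shelfsys.inscribe(p→/huplar_e, c→cro)
<< created
>> sums.begin(x→96)
<< 96
>> sums.minus(x→-4)
<< 100
>> shelfsys.mkfold(p→/flagro/pimun)
<< ok
>> sums.minus(x→-71)
<< 171
>> sums.peek()
<< 171
>> shelfsys.mkfold(p→/flagro/cesond)
<< ok
>> shelfsys.readout(p→/flagro/jasi)
<< nopru
>> sums.bump(x→5)
<< 176
>> sums.peek()
<< 176
>> shelfsys.inscribe(p→/flagro/pimun/maza, c→ceki)
<< created
>> sums.mirror()
<< -176
>> sums.begin(x→79)
<< 79

Answer: {flagro/, flagro/cesond/, flagro/jasi=nopru, flagro/pimun/, huplar_e=cro}


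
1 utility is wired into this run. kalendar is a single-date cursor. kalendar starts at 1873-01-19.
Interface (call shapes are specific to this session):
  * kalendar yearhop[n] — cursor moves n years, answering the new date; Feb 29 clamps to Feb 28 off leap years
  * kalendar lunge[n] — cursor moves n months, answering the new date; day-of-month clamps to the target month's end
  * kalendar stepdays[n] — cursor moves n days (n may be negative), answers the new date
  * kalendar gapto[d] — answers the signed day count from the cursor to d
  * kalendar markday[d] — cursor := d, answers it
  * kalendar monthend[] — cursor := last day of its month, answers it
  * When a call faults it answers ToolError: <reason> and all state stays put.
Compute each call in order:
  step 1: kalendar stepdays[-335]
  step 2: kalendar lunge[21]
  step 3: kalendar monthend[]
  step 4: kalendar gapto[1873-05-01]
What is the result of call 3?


Answer: 1873-11-30

Derivation:
[in] kalendar stepdays n→-335
  1872-02-19
[in] kalendar lunge n→21
  1873-11-19
[in] kalendar monthend
  1873-11-30
[in] kalendar gapto d→1873-05-01
  -213


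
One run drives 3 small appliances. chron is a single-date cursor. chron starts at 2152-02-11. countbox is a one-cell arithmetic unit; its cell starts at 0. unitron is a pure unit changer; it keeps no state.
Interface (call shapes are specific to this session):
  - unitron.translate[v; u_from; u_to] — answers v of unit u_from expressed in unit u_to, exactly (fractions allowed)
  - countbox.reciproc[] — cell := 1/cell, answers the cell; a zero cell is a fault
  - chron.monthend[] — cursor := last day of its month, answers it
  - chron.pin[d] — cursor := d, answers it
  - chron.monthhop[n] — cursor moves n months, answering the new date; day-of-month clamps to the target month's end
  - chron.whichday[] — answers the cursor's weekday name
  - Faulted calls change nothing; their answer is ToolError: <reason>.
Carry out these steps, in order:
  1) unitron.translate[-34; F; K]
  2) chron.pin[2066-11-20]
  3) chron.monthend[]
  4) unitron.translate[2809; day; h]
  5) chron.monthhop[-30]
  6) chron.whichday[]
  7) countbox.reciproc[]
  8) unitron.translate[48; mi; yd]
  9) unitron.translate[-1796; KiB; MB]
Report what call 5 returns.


>>> unitron.translate -34 F K
[out] 14189/60
>>> chron.pin 2066-11-20
[out] 2066-11-20
>>> chron.monthend
[out] 2066-11-30
>>> unitron.translate 2809 day h
[out] 67416
>>> chron.monthhop -30
[out] 2064-05-30
>>> chron.whichday
[out] Friday
>>> countbox.reciproc
[out] ToolError: reciprocal of zero
>>> unitron.translate 48 mi yd
[out] 84480
>>> unitron.translate -1796 KiB MB
[out] -28736/15625

Answer: 2064-05-30


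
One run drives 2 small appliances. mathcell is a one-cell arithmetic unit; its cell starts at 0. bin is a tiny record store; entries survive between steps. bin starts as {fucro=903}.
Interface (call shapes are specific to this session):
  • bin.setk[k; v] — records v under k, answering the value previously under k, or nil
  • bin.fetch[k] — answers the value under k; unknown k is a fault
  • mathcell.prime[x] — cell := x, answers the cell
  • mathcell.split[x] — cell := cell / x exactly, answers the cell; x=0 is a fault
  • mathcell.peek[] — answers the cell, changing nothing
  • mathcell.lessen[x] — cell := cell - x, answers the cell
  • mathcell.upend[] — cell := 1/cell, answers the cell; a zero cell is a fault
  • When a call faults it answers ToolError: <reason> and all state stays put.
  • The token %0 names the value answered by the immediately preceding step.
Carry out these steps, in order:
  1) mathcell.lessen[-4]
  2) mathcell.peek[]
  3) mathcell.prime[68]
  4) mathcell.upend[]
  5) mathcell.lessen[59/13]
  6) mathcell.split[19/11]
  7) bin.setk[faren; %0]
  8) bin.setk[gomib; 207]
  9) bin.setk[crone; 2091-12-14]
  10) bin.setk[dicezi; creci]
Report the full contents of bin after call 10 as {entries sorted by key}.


-- mathcell.lessen(x: -4) => 4
-- mathcell.peek() => 4
-- mathcell.prime(x: 68) => 68
-- mathcell.upend() => 1/68
-- mathcell.lessen(x: 59/13) => -3999/884
-- mathcell.split(x: 19/11) => -43989/16796
-- bin.setk(k: faren, v: %0) => nil
-- bin.setk(k: gomib, v: 207) => nil
-- bin.setk(k: crone, v: 2091-12-14) => nil
-- bin.setk(k: dicezi, v: creci) => nil

Answer: {crone=2091-12-14, dicezi=creci, faren=-43989/16796, fucro=903, gomib=207}


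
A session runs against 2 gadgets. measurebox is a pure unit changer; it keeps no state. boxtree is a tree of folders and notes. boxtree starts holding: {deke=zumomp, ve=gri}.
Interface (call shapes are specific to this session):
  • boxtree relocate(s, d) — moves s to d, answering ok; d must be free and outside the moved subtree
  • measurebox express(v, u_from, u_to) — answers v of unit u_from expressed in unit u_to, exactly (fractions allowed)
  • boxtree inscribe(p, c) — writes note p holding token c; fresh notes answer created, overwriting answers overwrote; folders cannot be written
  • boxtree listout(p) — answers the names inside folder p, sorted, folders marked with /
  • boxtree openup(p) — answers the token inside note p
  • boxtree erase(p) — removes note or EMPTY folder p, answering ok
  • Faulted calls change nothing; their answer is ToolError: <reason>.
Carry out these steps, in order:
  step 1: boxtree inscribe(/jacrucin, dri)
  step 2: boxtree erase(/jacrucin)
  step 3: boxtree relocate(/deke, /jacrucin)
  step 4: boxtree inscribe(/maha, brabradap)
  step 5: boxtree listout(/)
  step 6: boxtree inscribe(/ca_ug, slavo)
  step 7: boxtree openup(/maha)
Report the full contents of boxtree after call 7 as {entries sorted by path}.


Answer: {ca_ug=slavo, jacrucin=zumomp, maha=brabradap, ve=gri}

Derivation:
Do: boxtree inscribe[p=/jacrucin; c=dri]
See: created
Do: boxtree erase[p=/jacrucin]
See: ok
Do: boxtree relocate[s=/deke; d=/jacrucin]
See: ok
Do: boxtree inscribe[p=/maha; c=brabradap]
See: created
Do: boxtree listout[p=/]
See: [jacrucin, maha, ve]
Do: boxtree inscribe[p=/ca_ug; c=slavo]
See: created
Do: boxtree openup[p=/maha]
See: brabradap


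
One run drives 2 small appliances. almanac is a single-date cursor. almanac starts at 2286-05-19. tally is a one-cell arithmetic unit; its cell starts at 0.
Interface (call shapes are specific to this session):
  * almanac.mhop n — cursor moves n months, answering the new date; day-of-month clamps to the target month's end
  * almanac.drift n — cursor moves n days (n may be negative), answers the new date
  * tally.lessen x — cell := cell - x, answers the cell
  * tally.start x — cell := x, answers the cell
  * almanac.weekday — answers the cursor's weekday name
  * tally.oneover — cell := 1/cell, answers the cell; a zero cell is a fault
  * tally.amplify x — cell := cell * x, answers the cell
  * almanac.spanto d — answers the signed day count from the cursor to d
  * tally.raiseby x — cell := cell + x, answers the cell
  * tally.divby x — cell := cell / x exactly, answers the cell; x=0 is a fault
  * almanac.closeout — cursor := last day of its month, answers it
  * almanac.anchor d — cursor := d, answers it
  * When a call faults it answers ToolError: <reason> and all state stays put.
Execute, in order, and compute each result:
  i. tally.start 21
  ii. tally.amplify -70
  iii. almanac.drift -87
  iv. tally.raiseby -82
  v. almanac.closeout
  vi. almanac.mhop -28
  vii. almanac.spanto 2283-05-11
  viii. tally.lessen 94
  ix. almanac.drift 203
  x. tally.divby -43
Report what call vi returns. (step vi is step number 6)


-> tally.start(x=21)
<- 21
-> tally.amplify(x=-70)
<- -1470
-> almanac.drift(n=-87)
<- 2286-02-21
-> tally.raiseby(x=-82)
<- -1552
-> almanac.closeout()
<- 2286-02-28
-> almanac.mhop(n=-28)
<- 2283-10-28
-> almanac.spanto(d=2283-05-11)
<- -170
-> tally.lessen(x=94)
<- -1646
-> almanac.drift(n=203)
<- 2284-05-18
-> tally.divby(x=-43)
<- 1646/43

Answer: 2283-10-28


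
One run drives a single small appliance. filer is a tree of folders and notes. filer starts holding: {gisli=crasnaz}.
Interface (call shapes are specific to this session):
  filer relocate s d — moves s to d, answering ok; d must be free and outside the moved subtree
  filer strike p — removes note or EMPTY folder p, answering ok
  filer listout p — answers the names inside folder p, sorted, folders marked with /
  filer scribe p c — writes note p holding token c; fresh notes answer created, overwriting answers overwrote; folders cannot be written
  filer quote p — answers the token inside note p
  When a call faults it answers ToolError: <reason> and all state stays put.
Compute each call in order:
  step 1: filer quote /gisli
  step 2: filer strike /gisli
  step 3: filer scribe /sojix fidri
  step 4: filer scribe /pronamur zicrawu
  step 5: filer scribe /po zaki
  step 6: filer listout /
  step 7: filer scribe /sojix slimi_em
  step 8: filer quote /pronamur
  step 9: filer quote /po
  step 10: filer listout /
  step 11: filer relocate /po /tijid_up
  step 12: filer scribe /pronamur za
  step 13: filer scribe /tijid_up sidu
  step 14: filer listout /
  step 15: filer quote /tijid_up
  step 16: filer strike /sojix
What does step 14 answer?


>>> filer quote /gisli
[out] crasnaz
>>> filer strike /gisli
[out] ok
>>> filer scribe /sojix fidri
[out] created
>>> filer scribe /pronamur zicrawu
[out] created
>>> filer scribe /po zaki
[out] created
>>> filer listout /
[out] [po, pronamur, sojix]
>>> filer scribe /sojix slimi_em
[out] overwrote
>>> filer quote /pronamur
[out] zicrawu
>>> filer quote /po
[out] zaki
>>> filer listout /
[out] [po, pronamur, sojix]
>>> filer relocate /po /tijid_up
[out] ok
>>> filer scribe /pronamur za
[out] overwrote
>>> filer scribe /tijid_up sidu
[out] overwrote
>>> filer listout /
[out] [pronamur, sojix, tijid_up]
>>> filer quote /tijid_up
[out] sidu
>>> filer strike /sojix
[out] ok

Answer: [pronamur, sojix, tijid_up]


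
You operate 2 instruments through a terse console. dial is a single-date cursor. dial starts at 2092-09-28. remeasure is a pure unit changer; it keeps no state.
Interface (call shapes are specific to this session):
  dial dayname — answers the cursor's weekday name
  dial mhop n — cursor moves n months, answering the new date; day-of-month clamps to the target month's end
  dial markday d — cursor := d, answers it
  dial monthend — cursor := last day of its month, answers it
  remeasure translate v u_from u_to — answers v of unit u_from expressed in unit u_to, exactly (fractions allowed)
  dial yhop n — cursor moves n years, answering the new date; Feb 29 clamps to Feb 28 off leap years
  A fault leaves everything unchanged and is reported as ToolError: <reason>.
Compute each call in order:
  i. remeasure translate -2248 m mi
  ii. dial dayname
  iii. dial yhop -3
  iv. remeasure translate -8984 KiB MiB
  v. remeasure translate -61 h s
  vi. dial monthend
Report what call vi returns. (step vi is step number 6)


Answer: 2089-09-30

Derivation:
Act: remeasure translate[v='-2248'; u_from='m'; u_to='mi']
Obs: -35125/25146
Act: dial dayname[]
Obs: Sunday
Act: dial yhop[n='-3']
Obs: 2089-09-28
Act: remeasure translate[v='-8984'; u_from='KiB'; u_to='MiB']
Obs: -1123/128
Act: remeasure translate[v='-61'; u_from='h'; u_to='s']
Obs: -219600
Act: dial monthend[]
Obs: 2089-09-30


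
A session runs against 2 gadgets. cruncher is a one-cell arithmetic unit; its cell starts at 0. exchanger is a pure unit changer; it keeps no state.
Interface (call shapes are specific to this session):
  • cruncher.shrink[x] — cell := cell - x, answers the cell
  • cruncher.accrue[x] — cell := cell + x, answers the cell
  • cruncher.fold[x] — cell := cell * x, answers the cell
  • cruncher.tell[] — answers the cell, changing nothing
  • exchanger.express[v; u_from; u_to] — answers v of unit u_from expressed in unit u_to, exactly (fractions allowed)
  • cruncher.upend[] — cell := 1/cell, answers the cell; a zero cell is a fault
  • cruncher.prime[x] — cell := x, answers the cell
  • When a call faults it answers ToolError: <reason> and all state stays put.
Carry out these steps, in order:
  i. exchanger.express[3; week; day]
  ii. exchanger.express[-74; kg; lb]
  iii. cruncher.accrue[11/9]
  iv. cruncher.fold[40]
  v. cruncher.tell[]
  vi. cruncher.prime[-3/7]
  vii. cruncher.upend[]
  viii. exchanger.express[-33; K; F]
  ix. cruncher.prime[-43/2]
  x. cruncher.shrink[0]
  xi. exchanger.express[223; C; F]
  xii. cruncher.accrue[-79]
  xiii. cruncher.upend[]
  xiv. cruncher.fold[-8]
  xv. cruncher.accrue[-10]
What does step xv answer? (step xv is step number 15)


[in] exchanger.express v→3 u_from→week u_to→day
= 21
[in] exchanger.express v→-74 u_from→kg u_to→lb
= -7400000000/45359237
[in] cruncher.accrue x→11/9
= 11/9
[in] cruncher.fold x→40
= 440/9
[in] cruncher.tell
= 440/9
[in] cruncher.prime x→-3/7
= -3/7
[in] cruncher.upend
= -7/3
[in] exchanger.express v→-33 u_from→K u_to→F
= -51907/100
[in] cruncher.prime x→-43/2
= -43/2
[in] cruncher.shrink x→0
= -43/2
[in] exchanger.express v→223 u_from→C u_to→F
= 2167/5
[in] cruncher.accrue x→-79
= -201/2
[in] cruncher.upend
= -2/201
[in] cruncher.fold x→-8
= 16/201
[in] cruncher.accrue x→-10
= -1994/201

Answer: -1994/201


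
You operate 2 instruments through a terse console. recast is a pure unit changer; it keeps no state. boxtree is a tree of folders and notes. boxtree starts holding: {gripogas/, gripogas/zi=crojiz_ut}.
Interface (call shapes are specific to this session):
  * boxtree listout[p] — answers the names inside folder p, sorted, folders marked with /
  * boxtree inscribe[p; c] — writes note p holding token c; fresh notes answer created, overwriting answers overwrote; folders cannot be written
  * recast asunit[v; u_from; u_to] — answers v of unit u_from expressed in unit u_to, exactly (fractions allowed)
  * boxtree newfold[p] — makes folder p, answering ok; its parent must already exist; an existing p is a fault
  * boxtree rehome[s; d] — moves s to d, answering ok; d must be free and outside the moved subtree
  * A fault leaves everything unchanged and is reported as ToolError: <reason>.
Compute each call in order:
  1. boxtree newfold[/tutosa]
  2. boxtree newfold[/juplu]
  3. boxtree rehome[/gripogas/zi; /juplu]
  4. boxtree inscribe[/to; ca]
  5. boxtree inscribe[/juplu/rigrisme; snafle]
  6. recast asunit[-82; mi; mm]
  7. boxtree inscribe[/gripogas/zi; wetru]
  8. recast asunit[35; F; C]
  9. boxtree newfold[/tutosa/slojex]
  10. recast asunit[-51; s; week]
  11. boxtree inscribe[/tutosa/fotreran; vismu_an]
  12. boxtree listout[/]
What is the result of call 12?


Answer: [gripogas/, juplu/, to, tutosa/]

Derivation:
→ boxtree newfold(p=/tutosa)
← ok
→ boxtree newfold(p=/juplu)
← ok
→ boxtree rehome(s=/gripogas/zi, d=/juplu)
← ToolError: exists
→ boxtree inscribe(p=/to, c=ca)
← created
→ boxtree inscribe(p=/juplu/rigrisme, c=snafle)
← created
→ recast asunit(v=-82, u_from=mi, u_to=mm)
← -131966208
→ boxtree inscribe(p=/gripogas/zi, c=wetru)
← overwrote
→ recast asunit(v=35, u_from=F, u_to=C)
← 5/3
→ boxtree newfold(p=/tutosa/slojex)
← ok
→ recast asunit(v=-51, u_from=s, u_to=week)
← -17/201600
→ boxtree inscribe(p=/tutosa/fotreran, c=vismu_an)
← created
→ boxtree listout(p=/)
← [gripogas/, juplu/, to, tutosa/]


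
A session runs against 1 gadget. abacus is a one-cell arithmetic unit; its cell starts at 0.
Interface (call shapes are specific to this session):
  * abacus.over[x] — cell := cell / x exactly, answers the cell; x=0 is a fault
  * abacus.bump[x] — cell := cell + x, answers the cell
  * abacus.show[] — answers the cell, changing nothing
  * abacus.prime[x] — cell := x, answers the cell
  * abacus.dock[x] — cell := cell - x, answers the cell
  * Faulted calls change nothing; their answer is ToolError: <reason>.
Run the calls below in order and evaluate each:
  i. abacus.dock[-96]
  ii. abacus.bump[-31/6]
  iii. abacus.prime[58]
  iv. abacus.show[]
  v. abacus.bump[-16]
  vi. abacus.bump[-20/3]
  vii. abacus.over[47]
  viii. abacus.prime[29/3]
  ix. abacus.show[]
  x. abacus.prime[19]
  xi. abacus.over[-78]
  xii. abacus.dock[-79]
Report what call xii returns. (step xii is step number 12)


Answer: 6143/78

Derivation:
Calling abacus.dock with x='-96', giving 96.
Calling abacus.bump with x='-31/6', and observe 545/6.
I use abacus.prime with x='58', → 58.
I invoke abacus.show(), and observe 58.
I call abacus.bump with x='-16', and see 42.
Using abacus.bump with x='-20/3': 106/3.
Then abacus.over with x='47', and get 106/141.
Next I call abacus.prime with x='29/3', → 29/3.
Then abacus.show(): 29/3.
Calling abacus.prime with x='19', — result: 19.
I call abacus.over with x='-78', → -19/78.
Invoking abacus.dock with x='-79', giving 6143/78.


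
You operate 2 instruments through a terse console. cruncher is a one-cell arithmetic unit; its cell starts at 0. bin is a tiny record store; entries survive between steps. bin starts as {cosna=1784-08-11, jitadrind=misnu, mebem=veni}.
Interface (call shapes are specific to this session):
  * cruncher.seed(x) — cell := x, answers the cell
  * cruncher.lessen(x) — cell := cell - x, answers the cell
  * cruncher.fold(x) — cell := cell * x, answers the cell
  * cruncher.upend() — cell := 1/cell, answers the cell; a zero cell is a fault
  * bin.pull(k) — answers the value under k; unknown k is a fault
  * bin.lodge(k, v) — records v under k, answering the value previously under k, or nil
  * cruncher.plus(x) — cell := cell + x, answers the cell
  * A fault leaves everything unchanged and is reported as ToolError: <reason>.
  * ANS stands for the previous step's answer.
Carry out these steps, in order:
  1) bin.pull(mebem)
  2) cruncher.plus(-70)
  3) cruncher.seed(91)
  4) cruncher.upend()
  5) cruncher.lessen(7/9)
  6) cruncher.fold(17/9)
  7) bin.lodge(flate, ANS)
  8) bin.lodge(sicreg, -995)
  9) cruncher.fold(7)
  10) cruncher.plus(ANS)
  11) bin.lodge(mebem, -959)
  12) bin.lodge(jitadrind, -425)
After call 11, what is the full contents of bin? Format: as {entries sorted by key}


Using bin.pull passing k→mebem: veni.
Calling cruncher.plus passing x→-70, which returns -70.
Next I call cruncher.seed passing x→91: 91.
Then cruncher.upend(), and observe 1/91.
I use cruncher.lessen passing x→7/9, and see -628/819.
I call cruncher.fold passing x→17/9, giving -10676/7371.
Calling bin.lodge passing k→flate, v→ANS, — result: nil.
Calling bin.lodge passing k→sicreg, v→-995, — result: nil.
Invoking cruncher.fold passing x→7, yielding -10676/1053.
Now I run cruncher.plus passing x→ANS, and see -21352/1053.
I invoke bin.lodge passing k→mebem, v→-959: veni.
Invoking bin.lodge passing k→jitadrind, v→-425, yielding misnu.

Answer: {cosna=1784-08-11, flate=-10676/7371, jitadrind=misnu, mebem=-959, sicreg=-995}


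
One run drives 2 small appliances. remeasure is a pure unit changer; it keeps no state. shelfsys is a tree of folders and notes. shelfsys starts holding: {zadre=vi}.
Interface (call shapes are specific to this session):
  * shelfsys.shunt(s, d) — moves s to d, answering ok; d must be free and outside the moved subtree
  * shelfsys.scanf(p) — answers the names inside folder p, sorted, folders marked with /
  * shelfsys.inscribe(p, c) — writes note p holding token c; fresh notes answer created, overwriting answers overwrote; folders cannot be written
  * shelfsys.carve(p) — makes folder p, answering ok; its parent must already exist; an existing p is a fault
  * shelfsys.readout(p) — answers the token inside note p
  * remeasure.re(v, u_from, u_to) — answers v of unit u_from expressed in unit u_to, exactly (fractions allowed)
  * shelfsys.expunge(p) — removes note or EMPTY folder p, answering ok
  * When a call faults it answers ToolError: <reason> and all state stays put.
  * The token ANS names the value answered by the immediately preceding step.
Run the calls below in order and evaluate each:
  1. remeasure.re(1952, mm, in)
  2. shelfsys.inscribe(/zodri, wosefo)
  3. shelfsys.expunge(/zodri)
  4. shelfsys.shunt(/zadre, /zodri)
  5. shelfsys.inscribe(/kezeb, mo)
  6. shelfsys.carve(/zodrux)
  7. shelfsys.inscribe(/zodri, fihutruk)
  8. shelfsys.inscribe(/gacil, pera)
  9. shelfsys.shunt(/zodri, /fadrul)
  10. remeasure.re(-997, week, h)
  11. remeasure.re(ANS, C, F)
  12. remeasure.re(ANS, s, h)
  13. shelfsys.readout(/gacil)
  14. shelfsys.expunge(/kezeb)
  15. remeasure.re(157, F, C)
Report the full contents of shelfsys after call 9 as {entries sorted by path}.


Answer: {fadrul=fihutruk, gacil=pera, kezeb=mo, zodrux/}

Derivation:
CALL remeasure.re[v→1952; u_from→mm; u_to→in]
RET  9760/127
CALL shelfsys.inscribe[p→/zodri; c→wosefo]
RET  created
CALL shelfsys.expunge[p→/zodri]
RET  ok
CALL shelfsys.shunt[s→/zadre; d→/zodri]
RET  ok
CALL shelfsys.inscribe[p→/kezeb; c→mo]
RET  created
CALL shelfsys.carve[p→/zodrux]
RET  ok
CALL shelfsys.inscribe[p→/zodri; c→fihutruk]
RET  overwrote
CALL shelfsys.inscribe[p→/gacil; c→pera]
RET  created
CALL shelfsys.shunt[s→/zodri; d→/fadrul]
RET  ok
CALL remeasure.re[v→-997; u_from→week; u_to→h]
RET  -167496
CALL remeasure.re[v→ANS; u_from→C; u_to→F]
RET  -1507304/5
CALL remeasure.re[v→ANS; u_from→s; u_to→h]
RET  -188413/2250
CALL shelfsys.readout[p→/gacil]
RET  pera
CALL shelfsys.expunge[p→/kezeb]
RET  ok
CALL remeasure.re[v→157; u_from→F; u_to→C]
RET  625/9


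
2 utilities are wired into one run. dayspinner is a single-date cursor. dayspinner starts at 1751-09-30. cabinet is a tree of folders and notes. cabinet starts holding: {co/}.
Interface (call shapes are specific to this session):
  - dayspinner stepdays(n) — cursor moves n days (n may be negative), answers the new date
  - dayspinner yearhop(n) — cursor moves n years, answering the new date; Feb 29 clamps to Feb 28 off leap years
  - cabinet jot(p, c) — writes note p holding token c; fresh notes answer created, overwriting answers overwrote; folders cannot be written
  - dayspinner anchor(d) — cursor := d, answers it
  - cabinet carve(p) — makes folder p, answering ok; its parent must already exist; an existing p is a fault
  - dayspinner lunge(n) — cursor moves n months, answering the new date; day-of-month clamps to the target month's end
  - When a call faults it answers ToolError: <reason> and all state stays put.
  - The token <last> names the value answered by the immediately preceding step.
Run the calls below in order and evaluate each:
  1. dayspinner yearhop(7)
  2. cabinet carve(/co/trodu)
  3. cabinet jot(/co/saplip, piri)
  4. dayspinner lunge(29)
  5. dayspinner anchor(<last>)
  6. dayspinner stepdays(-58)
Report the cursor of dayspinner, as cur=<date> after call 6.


$ dayspinner yearhop n='7'
= 1758-09-30
$ cabinet carve p='/co/trodu'
= ok
$ cabinet jot p='/co/saplip' c='piri'
= created
$ dayspinner lunge n='29'
= 1761-02-28
$ dayspinner anchor d='<last>'
= 1761-02-28
$ dayspinner stepdays n='-58'
= 1761-01-01

Answer: cur=1761-01-01


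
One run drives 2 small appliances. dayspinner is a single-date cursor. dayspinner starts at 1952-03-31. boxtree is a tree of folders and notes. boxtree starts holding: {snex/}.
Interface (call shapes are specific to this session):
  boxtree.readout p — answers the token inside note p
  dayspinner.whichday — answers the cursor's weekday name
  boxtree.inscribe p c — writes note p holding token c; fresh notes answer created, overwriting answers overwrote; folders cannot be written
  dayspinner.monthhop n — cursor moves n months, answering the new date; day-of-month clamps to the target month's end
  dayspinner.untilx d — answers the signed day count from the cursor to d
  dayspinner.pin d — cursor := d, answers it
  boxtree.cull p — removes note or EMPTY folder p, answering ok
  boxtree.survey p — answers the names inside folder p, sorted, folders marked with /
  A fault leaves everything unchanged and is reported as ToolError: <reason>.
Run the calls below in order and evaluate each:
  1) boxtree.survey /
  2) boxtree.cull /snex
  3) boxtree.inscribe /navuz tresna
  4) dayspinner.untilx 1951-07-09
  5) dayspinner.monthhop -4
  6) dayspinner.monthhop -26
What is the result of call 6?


Answer: 1949-09-30

Derivation:
// survey(p→/) -> [snex/]
// cull(p→/snex) -> ok
// inscribe(p→/navuz, c→tresna) -> created
// untilx(d→1951-07-09) -> -266
// monthhop(n→-4) -> 1951-11-30
// monthhop(n→-26) -> 1949-09-30


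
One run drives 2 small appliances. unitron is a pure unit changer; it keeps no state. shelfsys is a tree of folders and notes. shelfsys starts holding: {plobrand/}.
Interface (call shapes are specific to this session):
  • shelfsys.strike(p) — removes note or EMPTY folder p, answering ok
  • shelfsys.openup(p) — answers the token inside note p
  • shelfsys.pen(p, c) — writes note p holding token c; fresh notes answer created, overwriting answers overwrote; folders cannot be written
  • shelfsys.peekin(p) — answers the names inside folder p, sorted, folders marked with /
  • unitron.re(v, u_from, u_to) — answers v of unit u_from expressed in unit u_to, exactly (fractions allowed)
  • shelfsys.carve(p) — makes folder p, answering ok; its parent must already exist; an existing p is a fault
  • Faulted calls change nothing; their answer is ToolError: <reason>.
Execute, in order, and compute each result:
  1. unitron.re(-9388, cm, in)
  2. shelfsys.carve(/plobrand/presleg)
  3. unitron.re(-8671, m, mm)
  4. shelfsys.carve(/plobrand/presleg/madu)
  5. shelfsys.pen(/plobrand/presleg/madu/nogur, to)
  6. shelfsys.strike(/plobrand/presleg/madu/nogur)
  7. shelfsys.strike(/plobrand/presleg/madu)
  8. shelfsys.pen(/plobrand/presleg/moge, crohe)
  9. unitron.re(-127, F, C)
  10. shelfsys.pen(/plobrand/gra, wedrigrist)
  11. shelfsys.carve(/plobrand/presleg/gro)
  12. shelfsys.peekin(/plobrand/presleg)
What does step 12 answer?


Act: unitron.re[v='-9388'; u_from='cm'; u_to='in']
Obs: -469400/127
Act: shelfsys.carve[p='/plobrand/presleg']
Obs: ok
Act: unitron.re[v='-8671'; u_from='m'; u_to='mm']
Obs: -8671000
Act: shelfsys.carve[p='/plobrand/presleg/madu']
Obs: ok
Act: shelfsys.pen[p='/plobrand/presleg/madu/nogur'; c='to']
Obs: created
Act: shelfsys.strike[p='/plobrand/presleg/madu/nogur']
Obs: ok
Act: shelfsys.strike[p='/plobrand/presleg/madu']
Obs: ok
Act: shelfsys.pen[p='/plobrand/presleg/moge'; c='crohe']
Obs: created
Act: unitron.re[v='-127'; u_from='F'; u_to='C']
Obs: -265/3
Act: shelfsys.pen[p='/plobrand/gra'; c='wedrigrist']
Obs: created
Act: shelfsys.carve[p='/plobrand/presleg/gro']
Obs: ok
Act: shelfsys.peekin[p='/plobrand/presleg']
Obs: [gro/, moge]

Answer: [gro/, moge]


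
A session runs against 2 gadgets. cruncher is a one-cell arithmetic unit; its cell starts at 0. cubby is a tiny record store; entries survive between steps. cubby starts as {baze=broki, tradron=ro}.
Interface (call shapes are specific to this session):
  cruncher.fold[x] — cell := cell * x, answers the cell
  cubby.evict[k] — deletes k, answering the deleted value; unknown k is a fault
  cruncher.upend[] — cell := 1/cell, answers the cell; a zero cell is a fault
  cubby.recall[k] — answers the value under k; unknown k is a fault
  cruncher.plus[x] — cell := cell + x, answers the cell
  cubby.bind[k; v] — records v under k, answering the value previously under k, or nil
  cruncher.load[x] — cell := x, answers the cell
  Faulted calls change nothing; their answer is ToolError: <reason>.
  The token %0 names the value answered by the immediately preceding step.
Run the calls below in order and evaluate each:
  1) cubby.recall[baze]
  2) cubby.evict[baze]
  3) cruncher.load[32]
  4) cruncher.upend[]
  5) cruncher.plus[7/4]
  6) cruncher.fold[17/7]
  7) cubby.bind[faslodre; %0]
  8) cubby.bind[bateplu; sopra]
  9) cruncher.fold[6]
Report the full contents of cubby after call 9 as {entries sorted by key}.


I invoke recall(k=baze), which returns broki.
I invoke evict(k=baze), and see broki.
Now I run load(x=32), yielding 32.
Then upend, — result: 1/32.
I call plus(x=7/4), — result: 57/32.
I use fold(x=17/7), — result: 969/224.
I use bind(k=faslodre, v=%0): nil.
Then bind(k=bateplu, v=sopra), giving nil.
Then fold(x=6), → 2907/112.

Answer: {bateplu=sopra, faslodre=969/224, tradron=ro}


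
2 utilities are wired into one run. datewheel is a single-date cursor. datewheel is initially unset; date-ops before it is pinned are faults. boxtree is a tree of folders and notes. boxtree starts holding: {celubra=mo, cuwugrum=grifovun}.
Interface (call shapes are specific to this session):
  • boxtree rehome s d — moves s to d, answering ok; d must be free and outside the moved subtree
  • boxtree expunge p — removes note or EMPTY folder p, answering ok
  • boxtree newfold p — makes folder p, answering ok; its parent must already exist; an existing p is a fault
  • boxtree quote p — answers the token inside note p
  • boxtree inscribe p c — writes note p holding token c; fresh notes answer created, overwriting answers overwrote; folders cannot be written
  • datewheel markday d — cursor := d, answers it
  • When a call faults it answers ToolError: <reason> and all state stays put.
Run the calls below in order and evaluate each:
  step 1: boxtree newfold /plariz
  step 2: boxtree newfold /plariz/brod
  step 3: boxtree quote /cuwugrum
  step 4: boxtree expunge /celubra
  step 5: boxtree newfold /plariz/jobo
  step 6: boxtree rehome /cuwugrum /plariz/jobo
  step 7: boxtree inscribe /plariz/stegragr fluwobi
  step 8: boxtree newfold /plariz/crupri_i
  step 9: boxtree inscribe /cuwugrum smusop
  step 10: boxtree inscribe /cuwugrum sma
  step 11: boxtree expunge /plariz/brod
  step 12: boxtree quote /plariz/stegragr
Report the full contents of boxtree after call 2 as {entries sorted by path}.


Answer: {celubra=mo, cuwugrum=grifovun, plariz/, plariz/brod/}

Derivation:
CALL boxtree newfold[/plariz]
RET  ok
CALL boxtree newfold[/plariz/brod]
RET  ok
CALL boxtree quote[/cuwugrum]
RET  grifovun
CALL boxtree expunge[/celubra]
RET  ok
CALL boxtree newfold[/plariz/jobo]
RET  ok
CALL boxtree rehome[/cuwugrum; /plariz/jobo]
RET  ToolError: exists
CALL boxtree inscribe[/plariz/stegragr; fluwobi]
RET  created
CALL boxtree newfold[/plariz/crupri_i]
RET  ok
CALL boxtree inscribe[/cuwugrum; smusop]
RET  overwrote
CALL boxtree inscribe[/cuwugrum; sma]
RET  overwrote
CALL boxtree expunge[/plariz/brod]
RET  ok
CALL boxtree quote[/plariz/stegragr]
RET  fluwobi


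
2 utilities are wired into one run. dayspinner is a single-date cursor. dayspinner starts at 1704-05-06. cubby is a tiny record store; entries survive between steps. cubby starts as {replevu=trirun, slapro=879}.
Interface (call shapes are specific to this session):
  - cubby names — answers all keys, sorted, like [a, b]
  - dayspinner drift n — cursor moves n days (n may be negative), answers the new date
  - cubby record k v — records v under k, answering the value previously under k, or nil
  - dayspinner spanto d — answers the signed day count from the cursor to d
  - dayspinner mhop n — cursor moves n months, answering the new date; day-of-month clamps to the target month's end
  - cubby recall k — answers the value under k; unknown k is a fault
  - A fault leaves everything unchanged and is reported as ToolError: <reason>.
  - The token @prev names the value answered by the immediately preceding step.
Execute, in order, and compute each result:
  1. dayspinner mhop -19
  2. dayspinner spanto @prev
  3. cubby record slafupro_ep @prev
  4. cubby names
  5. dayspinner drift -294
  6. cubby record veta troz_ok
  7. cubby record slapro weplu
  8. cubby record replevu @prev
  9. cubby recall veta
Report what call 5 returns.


% dayspinner mhop -19
:: 1702-10-06
% dayspinner spanto @prev
:: 0
% cubby record slafupro_ep @prev
:: nil
% cubby names
:: [replevu, slafupro_ep, slapro]
% dayspinner drift -294
:: 1701-12-16
% cubby record veta troz_ok
:: nil
% cubby record slapro weplu
:: 879
% cubby record replevu @prev
:: trirun
% cubby recall veta
:: troz_ok

Answer: 1701-12-16


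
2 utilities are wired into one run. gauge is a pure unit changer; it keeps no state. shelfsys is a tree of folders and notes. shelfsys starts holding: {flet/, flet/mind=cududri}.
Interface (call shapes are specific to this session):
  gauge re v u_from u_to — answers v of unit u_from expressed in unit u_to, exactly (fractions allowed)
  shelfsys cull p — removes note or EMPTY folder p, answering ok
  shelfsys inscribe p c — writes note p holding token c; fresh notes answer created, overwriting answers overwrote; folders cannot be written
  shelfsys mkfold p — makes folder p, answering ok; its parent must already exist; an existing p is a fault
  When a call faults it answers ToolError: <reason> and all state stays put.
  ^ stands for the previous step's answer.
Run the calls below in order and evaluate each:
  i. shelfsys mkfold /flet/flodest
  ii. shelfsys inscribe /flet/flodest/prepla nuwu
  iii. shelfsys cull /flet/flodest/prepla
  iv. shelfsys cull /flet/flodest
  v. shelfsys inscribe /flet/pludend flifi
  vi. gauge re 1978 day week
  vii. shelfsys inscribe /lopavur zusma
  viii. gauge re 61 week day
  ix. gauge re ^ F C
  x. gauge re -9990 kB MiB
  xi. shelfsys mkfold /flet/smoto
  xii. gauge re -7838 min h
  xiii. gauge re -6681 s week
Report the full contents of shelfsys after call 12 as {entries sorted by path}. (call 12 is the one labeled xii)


Answer: {flet/, flet/mind=cududri, flet/pludend=flifi, flet/smoto/, lopavur=zusma}

Derivation:
-> shelfsys mkfold(p='/flet/flodest')
<- ok
-> shelfsys inscribe(p='/flet/flodest/prepla', c='nuwu')
<- created
-> shelfsys cull(p='/flet/flodest/prepla')
<- ok
-> shelfsys cull(p='/flet/flodest')
<- ok
-> shelfsys inscribe(p='/flet/pludend', c='flifi')
<- created
-> gauge re(v='1978', u_from='day', u_to='week')
<- 1978/7
-> shelfsys inscribe(p='/lopavur', c='zusma')
<- created
-> gauge re(v='61', u_from='week', u_to='day')
<- 427
-> gauge re(v='^', u_from='F', u_to='C')
<- 1975/9
-> gauge re(v='-9990', u_from='kB', u_to='MiB')
<- -624375/65536
-> shelfsys mkfold(p='/flet/smoto')
<- ok
-> gauge re(v='-7838', u_from='min', u_to='h')
<- -3919/30
-> gauge re(v='-6681', u_from='s', u_to='week')
<- -2227/201600
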